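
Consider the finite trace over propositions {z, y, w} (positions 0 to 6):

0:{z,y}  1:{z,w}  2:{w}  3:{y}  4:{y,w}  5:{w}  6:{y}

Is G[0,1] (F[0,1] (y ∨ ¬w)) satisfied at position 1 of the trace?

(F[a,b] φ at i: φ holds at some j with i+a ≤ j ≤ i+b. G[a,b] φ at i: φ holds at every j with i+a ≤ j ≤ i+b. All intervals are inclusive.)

Check F[0,1] (y ∨ ¬w) at every j in [1,2]:
  j=1: fails (none in [1,2])
  j=2: holds (witness at 3)
Fails at j=1 → formula fails.

No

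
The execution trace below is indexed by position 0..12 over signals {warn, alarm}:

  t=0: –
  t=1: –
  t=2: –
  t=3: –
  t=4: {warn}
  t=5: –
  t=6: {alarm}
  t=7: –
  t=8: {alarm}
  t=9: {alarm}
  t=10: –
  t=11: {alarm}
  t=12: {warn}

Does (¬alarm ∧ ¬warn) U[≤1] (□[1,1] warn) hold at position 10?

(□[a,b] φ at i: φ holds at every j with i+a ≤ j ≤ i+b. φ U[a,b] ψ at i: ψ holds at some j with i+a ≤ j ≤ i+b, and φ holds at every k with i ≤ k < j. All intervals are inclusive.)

Need some j in [10,11] with □[1,1] warn, and (¬alarm ∧ ¬warn) at every k in [10,j-1].
  j=10: □[1,1] warn — fails at 11.
  j=11: □[1,1] warn holds; (¬alarm ∧ ¬warn) holds at every k in [10,10] → satisfied.

Holds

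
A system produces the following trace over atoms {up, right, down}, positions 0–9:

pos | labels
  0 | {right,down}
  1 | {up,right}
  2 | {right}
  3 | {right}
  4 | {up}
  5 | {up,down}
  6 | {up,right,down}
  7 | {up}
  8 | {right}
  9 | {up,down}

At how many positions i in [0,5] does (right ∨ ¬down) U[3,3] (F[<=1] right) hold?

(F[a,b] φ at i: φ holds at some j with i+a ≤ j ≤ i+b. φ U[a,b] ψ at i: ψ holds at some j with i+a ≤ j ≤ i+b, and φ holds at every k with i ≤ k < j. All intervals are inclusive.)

Evaluate at each i in [0,5]:
  i=0: ✓ (rhs at j=3; lhs holds on [0,2])
  i=1: ✗ (no rhs in [4,4])
  i=2: ✓ (rhs at j=5; lhs holds on [2,4])
  i=3: ✗ (lhs fails at k=5 before rhs at j=6)
  i=4: ✗ (lhs fails at k=5 before rhs at j=7)
  i=5: ✗ (lhs fails at k=5 before rhs at j=8)
Positions where it holds: {0, 2} → 2.

2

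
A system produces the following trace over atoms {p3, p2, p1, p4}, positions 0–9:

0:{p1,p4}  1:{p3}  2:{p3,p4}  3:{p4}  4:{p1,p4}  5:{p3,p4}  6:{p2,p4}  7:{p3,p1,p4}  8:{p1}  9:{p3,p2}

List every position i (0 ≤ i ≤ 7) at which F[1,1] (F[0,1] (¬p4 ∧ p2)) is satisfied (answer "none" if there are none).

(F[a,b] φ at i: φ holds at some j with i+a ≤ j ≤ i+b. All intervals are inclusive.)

Evaluate at each i in [0,7]:
  i=0: ✗ (none in [1,1])
  i=1: ✗ (none in [2,2])
  i=2: ✗ (none in [3,3])
  i=3: ✗ (none in [4,4])
  i=4: ✗ (none in [5,5])
  i=5: ✗ (none in [6,6])
  i=6: ✗ (none in [7,7])
  i=7: ✓ (witness j=8)

7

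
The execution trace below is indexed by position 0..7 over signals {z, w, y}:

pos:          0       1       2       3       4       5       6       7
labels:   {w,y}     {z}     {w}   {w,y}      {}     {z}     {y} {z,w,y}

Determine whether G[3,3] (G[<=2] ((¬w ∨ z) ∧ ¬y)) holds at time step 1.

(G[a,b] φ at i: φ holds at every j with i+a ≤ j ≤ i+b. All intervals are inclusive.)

Check G[<=2] ((¬w ∨ z) ∧ ¬y) at every j in [4,4]:
  j=4: fails at 6
Fails at j=4 → formula fails.

No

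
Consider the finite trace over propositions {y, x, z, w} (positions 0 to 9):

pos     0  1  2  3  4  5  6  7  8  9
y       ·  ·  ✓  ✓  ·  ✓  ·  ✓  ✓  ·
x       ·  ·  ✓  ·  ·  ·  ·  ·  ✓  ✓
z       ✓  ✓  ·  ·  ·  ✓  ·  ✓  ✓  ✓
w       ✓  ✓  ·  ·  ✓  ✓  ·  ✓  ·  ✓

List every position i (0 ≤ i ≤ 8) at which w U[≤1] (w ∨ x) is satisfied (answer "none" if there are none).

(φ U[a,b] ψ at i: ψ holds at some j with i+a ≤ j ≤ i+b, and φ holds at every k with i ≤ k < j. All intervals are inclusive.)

Evaluate at each i in [0,8]:
  i=0: ✓ (rhs at j=0)
  i=1: ✓ (rhs at j=1)
  i=2: ✓ (rhs at j=2)
  i=3: ✗ (lhs fails at k=3 before rhs at j=4)
  i=4: ✓ (rhs at j=4)
  i=5: ✓ (rhs at j=5)
  i=6: ✗ (lhs fails at k=6 before rhs at j=7)
  i=7: ✓ (rhs at j=7)
  i=8: ✓ (rhs at j=8)

0, 1, 2, 4, 5, 7, 8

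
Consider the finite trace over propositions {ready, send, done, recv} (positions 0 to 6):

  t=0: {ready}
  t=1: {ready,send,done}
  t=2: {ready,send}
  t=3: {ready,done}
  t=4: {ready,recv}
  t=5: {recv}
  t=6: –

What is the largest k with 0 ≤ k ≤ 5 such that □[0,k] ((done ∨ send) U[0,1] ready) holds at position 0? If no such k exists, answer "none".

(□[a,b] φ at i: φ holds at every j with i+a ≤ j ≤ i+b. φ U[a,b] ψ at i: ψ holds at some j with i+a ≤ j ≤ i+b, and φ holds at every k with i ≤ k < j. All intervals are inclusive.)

4

((done ∨ send) U[0,1] ready) must hold from j=0 onward; find where it first fails.
  j=0: holds
  j=1: holds
  j=2: holds
  j=3: holds
  j=4: holds
  j=5: fails
Holds on [0,4], so largest k = 4.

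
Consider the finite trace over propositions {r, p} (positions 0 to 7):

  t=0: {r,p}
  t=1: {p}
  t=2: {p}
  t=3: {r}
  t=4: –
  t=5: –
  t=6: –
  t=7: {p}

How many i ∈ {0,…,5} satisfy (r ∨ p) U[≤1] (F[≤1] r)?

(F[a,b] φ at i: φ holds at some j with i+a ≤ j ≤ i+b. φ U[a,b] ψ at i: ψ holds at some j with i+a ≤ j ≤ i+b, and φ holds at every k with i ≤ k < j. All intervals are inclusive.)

Evaluate at each i in [0,5]:
  i=0: ✓ (rhs at j=0)
  i=1: ✓ (rhs at j=2; lhs holds on [1,1])
  i=2: ✓ (rhs at j=2)
  i=3: ✓ (rhs at j=3)
  i=4: ✗ (no rhs in [4,5])
  i=5: ✗ (no rhs in [5,6])
Positions where it holds: {0, 1, 2, 3} → 4.

4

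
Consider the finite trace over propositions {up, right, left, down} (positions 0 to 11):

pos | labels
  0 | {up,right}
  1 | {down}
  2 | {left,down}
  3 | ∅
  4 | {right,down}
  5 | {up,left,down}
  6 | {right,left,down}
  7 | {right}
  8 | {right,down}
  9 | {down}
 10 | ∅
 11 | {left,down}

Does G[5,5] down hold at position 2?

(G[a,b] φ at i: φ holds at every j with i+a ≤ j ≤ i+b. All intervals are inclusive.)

No

Check down at every j in [7,7]:
  j=7: false
Fails at j=7 → formula fails.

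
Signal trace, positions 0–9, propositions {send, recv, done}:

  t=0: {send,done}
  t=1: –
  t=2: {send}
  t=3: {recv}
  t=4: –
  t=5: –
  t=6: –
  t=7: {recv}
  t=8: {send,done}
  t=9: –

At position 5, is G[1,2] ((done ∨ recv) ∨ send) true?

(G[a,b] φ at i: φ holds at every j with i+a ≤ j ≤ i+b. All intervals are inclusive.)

Check ((done ∨ recv) ∨ send) at every j in [6,7]:
  j=6: false
  j=7: true
Fails at j=6 → formula fails.

No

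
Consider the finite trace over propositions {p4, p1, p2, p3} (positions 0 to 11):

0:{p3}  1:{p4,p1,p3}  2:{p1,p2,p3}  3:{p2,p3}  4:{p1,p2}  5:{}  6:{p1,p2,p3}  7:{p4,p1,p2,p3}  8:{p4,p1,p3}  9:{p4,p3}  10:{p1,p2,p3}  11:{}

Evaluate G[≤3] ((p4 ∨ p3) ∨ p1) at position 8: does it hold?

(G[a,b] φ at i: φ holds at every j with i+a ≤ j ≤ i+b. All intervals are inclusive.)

No

Check ((p4 ∨ p3) ∨ p1) at every j in [8,11]:
  j=8: true
  j=9: true
  j=10: true
  j=11: false
Fails at j=11 → formula fails.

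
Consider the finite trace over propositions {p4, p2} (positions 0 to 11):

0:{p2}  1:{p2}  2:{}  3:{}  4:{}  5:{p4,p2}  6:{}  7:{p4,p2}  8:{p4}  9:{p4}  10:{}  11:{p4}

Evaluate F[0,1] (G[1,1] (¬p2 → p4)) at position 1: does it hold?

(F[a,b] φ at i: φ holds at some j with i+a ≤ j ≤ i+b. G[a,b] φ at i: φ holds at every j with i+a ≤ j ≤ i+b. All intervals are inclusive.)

False

Check G[1,1] (¬p2 → p4) at each j in [1,2]:
  j=1: fails at 2
  j=2: fails at 3
No position in the window satisfies it → formula fails.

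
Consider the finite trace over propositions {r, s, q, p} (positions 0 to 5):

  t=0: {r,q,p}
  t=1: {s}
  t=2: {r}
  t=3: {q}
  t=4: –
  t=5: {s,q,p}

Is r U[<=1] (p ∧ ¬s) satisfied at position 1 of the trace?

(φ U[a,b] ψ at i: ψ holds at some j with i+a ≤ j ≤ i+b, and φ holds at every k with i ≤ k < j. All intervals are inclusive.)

Need some j in [1,2] with (p ∧ ¬s), and r at every k in [1,j-1].
  j=1: (p ∧ ¬s) false.
  j=2: (p ∧ ¬s) false.
No j in the window works → until fails.

Does not hold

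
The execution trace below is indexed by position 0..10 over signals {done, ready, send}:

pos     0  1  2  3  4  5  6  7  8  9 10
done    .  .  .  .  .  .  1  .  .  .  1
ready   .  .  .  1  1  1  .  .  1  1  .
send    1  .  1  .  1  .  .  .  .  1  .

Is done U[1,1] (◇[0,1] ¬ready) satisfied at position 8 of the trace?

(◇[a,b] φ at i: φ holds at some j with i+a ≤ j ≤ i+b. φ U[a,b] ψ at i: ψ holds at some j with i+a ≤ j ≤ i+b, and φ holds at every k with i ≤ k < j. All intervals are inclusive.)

Need some j in [9,9] with ◇[0,1] ¬ready, and done at every k in [8,j-1].
  j=9: ◇[0,1] ¬ready holds, but done fails at k=8 → not this j.
No j in the window works → until fails.

Does not hold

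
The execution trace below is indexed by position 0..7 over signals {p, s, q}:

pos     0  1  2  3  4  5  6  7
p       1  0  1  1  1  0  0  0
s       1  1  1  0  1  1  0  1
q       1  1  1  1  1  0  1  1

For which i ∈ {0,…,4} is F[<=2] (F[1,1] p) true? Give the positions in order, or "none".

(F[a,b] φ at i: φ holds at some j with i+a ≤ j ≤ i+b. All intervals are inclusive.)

0, 1, 2, 3

Evaluate at each i in [0,4]:
  i=0: ✓ (witness j=1)
  i=1: ✓ (witness j=1)
  i=2: ✓ (witness j=2)
  i=3: ✓ (witness j=3)
  i=4: ✗ (none in [4,6])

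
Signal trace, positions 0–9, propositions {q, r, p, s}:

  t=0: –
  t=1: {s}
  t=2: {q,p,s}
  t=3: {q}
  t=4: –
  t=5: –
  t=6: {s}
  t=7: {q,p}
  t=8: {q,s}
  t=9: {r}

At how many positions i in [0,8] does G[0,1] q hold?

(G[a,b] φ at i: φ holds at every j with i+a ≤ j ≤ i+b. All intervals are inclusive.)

Evaluate at each i in [0,8]:
  i=0: ✗ (fails at j=0)
  i=1: ✗ (fails at j=1)
  i=2: ✓ (all of [2,3])
  i=3: ✗ (fails at j=4)
  i=4: ✗ (fails at j=4)
  i=5: ✗ (fails at j=5)
  i=6: ✗ (fails at j=6)
  i=7: ✓ (all of [7,8])
  i=8: ✗ (fails at j=9)
Positions where it holds: {2, 7} → 2.

2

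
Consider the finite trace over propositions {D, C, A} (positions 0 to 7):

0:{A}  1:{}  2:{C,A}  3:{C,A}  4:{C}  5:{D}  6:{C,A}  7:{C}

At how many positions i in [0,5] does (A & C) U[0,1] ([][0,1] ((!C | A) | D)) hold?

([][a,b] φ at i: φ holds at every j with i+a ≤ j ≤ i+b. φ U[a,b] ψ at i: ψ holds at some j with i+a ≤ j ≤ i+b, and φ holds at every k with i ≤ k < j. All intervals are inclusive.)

4

Evaluate at each i in [0,5]:
  i=0: ✓ (rhs at j=0)
  i=1: ✓ (rhs at j=1)
  i=2: ✓ (rhs at j=2)
  i=3: ✗ (no rhs in [3,4])
  i=4: ✗ (lhs fails at k=4 before rhs at j=5)
  i=5: ✓ (rhs at j=5)
Positions where it holds: {0, 1, 2, 5} → 4.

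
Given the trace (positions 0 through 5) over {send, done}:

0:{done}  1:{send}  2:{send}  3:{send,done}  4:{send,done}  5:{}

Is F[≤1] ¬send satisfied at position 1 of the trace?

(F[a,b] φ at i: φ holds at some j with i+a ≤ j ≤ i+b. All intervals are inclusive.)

False

Check ¬send at each j in [1,2]:
  j=1: false
  j=2: false
No position in the window satisfies it → formula fails.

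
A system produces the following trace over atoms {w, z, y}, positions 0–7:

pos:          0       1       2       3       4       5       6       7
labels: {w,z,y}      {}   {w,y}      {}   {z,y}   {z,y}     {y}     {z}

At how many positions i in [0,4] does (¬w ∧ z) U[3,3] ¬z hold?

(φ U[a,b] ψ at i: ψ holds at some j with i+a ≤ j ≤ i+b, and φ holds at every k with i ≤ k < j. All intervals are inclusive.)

Evaluate at each i in [0,4]:
  i=0: ✗ (lhs fails at k=0 before rhs at j=3)
  i=1: ✗ (no rhs in [4,4])
  i=2: ✗ (no rhs in [5,5])
  i=3: ✗ (lhs fails at k=3 before rhs at j=6)
  i=4: ✗ (no rhs in [7,7])
Positions where it holds: {} → 0.

0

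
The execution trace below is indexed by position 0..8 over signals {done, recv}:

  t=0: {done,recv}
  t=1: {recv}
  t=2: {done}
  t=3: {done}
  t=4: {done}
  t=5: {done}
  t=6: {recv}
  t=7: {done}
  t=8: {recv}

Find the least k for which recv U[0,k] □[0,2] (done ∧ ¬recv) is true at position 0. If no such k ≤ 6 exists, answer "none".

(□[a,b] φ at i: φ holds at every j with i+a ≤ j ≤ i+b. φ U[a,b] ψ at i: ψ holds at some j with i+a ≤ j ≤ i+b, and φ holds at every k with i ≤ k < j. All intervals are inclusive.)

2

Need earliest j ≥ 0 with □[0,2] (done ∧ ¬recv), and recv at every k in [0,j-1].
  j=0: rhs fails.
  j=1: rhs fails.
  j=2: rhs holds; lhs holds on [0,1]. k = 2.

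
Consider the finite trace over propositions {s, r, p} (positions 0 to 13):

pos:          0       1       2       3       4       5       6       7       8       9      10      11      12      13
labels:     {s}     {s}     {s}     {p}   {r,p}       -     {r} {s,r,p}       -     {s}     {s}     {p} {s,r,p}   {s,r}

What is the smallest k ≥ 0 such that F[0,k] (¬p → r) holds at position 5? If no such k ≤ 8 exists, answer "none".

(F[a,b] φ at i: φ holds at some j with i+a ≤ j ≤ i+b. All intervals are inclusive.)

1

Scan j = 5,6,… for (¬p → r):
  j=5: fails
  j=6: holds
First hit at j=6, so smallest k = 6-5 = 1.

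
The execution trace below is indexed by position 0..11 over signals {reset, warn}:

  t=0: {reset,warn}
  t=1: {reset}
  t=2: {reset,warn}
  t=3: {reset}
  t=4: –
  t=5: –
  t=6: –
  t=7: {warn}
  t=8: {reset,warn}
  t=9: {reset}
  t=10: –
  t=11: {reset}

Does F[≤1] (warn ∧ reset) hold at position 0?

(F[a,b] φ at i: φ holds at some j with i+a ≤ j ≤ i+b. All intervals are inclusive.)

Yes

Check (warn ∧ reset) at each j in [0,1]:
  j=0: true
  j=1: false
Found at j=0 → formula holds.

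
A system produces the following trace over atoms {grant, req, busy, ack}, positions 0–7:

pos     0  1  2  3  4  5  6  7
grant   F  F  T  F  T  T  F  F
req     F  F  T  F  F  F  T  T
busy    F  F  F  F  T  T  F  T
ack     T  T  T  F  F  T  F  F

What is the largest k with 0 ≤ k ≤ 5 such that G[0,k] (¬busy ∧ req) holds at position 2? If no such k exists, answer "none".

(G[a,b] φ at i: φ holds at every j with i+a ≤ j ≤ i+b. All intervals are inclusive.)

(¬busy ∧ req) must hold from j=2 onward; find where it first fails.
  j=2: holds
  j=3: fails
Holds on [2,2], so largest k = 0.

0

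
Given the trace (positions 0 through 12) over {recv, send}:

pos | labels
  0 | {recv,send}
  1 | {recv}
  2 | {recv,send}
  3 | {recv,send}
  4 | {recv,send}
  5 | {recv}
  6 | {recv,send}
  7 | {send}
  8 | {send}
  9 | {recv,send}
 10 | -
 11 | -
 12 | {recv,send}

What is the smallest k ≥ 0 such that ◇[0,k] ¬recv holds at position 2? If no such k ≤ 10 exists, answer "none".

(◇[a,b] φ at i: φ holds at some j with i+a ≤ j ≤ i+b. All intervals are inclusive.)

5

Scan j = 2,3,… for ¬recv:
  j=2: fails
  j=3: fails
  j=4: fails
  j=5: fails
  j=6: fails
  j=7: holds
First hit at j=7, so smallest k = 7-2 = 5.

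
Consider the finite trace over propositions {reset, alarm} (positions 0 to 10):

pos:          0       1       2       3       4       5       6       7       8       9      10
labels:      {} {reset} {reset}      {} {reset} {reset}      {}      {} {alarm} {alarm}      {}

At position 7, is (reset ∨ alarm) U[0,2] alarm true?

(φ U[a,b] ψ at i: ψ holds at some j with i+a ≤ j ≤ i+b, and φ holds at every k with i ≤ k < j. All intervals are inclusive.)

No

Need some j in [7,9] with alarm, and (reset ∨ alarm) at every k in [7,j-1].
  j=7: alarm false.
  j=8: alarm holds, but (reset ∨ alarm) fails at k=7 → not this j.
  j=9: alarm holds, but (reset ∨ alarm) fails at k=7 → not this j.
No j in the window works → until fails.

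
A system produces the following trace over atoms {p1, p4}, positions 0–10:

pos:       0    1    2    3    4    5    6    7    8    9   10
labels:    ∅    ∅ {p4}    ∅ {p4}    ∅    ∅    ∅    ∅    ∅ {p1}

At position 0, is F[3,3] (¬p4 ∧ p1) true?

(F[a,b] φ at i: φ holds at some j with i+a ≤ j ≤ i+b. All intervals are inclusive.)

Does not hold

Check (¬p4 ∧ p1) at each j in [3,3]:
  j=3: false
No position in the window satisfies it → formula fails.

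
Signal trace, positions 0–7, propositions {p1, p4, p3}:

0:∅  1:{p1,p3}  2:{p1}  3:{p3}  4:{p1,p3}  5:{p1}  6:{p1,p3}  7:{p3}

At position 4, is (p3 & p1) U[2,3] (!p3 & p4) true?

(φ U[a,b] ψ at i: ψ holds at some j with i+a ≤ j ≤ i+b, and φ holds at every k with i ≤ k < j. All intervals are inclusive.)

No

Need some j in [6,7] with (!p3 & p4), and (p3 & p1) at every k in [4,j-1].
  j=6: (!p3 & p4) false.
  j=7: (!p3 & p4) false.
No j in the window works → until fails.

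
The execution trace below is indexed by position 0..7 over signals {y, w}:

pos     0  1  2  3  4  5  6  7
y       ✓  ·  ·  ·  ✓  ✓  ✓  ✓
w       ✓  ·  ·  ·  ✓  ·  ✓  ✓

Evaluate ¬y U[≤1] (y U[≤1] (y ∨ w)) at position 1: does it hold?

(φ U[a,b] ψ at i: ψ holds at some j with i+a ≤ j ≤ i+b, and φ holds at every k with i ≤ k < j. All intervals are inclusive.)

False

Need some j in [1,2] with (y U[≤1] (y ∨ w)), and ¬y at every k in [1,j-1].
  j=1: (y U[≤1] (y ∨ w)) — fails.
  j=2: (y U[≤1] (y ∨ w)) — fails.
No j in the window works → until fails.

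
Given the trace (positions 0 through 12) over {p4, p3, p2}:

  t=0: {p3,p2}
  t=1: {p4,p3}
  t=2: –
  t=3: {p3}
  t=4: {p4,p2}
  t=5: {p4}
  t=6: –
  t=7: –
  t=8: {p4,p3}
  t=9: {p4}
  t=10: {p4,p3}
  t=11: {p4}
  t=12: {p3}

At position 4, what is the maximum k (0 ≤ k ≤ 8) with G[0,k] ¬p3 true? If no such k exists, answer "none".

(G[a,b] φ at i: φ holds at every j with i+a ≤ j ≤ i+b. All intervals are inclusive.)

3

¬p3 must hold from j=4 onward; find where it first fails.
  j=4: holds
  j=5: holds
  j=6: holds
  j=7: holds
  j=8: fails
Holds on [4,7], so largest k = 3.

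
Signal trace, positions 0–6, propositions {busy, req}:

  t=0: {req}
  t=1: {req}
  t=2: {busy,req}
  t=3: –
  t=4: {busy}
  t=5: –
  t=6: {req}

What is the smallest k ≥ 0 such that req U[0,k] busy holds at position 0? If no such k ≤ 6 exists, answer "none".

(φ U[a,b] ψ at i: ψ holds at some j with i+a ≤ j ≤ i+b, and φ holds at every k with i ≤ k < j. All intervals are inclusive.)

2

Need earliest j ≥ 0 with busy, and req at every k in [0,j-1].
  j=0: rhs fails.
  j=1: rhs fails.
  j=2: rhs holds; lhs holds on [0,1]. k = 2.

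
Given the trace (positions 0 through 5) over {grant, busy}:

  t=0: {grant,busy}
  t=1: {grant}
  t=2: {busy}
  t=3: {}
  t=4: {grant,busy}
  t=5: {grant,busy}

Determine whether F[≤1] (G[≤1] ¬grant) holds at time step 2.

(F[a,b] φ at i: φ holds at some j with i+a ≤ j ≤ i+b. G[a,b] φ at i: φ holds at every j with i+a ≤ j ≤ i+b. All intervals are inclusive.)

True

Check G[≤1] ¬grant at each j in [2,3]:
  j=2: holds on [2,3]
  j=3: fails at 4
Found at j=2 → formula holds.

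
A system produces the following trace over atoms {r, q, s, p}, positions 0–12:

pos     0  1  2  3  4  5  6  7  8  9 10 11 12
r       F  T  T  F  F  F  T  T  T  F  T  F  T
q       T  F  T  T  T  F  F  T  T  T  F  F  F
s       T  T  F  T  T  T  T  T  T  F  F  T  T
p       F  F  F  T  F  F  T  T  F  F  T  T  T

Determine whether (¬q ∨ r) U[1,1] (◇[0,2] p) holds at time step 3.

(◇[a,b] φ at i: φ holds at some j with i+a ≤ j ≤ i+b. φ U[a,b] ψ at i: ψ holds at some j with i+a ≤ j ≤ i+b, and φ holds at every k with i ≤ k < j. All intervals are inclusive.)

Need some j in [4,4] with ◇[0,2] p, and (¬q ∨ r) at every k in [3,j-1].
  j=4: ◇[0,2] p holds, but (¬q ∨ r) fails at k=3 → not this j.
No j in the window works → until fails.

False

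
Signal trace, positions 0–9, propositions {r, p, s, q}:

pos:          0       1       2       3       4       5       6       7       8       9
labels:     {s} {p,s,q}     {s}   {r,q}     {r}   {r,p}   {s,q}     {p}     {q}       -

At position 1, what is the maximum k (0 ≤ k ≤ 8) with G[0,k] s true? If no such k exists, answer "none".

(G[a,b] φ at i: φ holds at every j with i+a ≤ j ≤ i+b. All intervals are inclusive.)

1

s must hold from j=1 onward; find where it first fails.
  j=1: holds
  j=2: holds
  j=3: fails
Holds on [1,2], so largest k = 1.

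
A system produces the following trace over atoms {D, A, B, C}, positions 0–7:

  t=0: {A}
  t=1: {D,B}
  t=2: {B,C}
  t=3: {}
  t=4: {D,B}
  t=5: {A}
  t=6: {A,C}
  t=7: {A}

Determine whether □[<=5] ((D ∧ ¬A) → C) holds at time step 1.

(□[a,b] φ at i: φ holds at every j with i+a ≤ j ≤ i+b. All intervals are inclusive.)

Check ((D ∧ ¬A) → C) at every j in [1,6]:
  j=1: antecedent true; consequent false → ✗
  j=2: antecedent false → ✓
  j=3: antecedent false → ✓
  j=4: antecedent true; consequent false → ✗
  j=5: antecedent false → ✓
  j=6: antecedent false → ✓
Fails at j=1 → formula fails.

No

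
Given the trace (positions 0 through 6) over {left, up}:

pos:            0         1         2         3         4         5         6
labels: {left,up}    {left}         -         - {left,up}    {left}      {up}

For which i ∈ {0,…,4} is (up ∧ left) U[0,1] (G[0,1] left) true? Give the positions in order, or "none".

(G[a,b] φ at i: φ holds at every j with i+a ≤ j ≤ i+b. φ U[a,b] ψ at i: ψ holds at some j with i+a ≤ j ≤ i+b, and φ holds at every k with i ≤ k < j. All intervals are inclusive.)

0, 4

Evaluate at each i in [0,4]:
  i=0: ✓ (rhs at j=0)
  i=1: ✗ (no rhs in [1,2])
  i=2: ✗ (no rhs in [2,3])
  i=3: ✗ (lhs fails at k=3 before rhs at j=4)
  i=4: ✓ (rhs at j=4)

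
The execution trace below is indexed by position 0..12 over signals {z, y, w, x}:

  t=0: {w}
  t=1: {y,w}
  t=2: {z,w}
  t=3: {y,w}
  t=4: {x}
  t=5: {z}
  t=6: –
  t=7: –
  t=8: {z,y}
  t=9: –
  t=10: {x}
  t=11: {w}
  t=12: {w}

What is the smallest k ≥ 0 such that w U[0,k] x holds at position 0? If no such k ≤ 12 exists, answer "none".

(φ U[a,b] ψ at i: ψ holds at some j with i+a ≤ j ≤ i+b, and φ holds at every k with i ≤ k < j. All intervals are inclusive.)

Need earliest j ≥ 0 with x, and w at every k in [0,j-1].
  j=0: rhs fails.
  j=1: rhs fails.
  j=2: rhs fails.
  j=3: rhs fails.
  j=4: rhs holds; lhs holds on [0,3]. k = 4.

4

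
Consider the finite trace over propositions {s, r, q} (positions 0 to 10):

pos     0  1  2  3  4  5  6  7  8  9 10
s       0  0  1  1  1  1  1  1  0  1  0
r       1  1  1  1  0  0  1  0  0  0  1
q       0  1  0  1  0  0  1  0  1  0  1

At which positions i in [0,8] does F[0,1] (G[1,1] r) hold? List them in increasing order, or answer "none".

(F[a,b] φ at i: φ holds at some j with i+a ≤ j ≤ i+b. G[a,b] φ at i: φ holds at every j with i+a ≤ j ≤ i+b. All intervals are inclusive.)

Evaluate at each i in [0,8]:
  i=0: ✓ (witness j=0)
  i=1: ✓ (witness j=1)
  i=2: ✓ (witness j=2)
  i=3: ✗ (none in [3,4])
  i=4: ✓ (witness j=5)
  i=5: ✓ (witness j=5)
  i=6: ✗ (none in [6,7])
  i=7: ✗ (none in [7,8])
  i=8: ✓ (witness j=9)

0, 1, 2, 4, 5, 8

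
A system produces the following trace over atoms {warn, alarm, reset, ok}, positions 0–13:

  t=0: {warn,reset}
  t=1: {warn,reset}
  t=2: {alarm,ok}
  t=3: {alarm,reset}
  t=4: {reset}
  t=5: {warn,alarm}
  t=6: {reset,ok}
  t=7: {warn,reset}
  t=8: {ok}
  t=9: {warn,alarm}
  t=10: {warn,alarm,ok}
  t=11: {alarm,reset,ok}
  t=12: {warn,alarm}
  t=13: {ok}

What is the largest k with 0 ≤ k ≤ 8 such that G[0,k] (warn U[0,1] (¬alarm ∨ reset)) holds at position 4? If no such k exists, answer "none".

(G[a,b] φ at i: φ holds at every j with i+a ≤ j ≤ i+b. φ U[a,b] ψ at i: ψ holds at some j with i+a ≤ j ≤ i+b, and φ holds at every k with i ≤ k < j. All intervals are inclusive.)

4

(warn U[0,1] (¬alarm ∨ reset)) must hold from j=4 onward; find where it first fails.
  j=4: holds
  j=5: holds
  j=6: holds
  j=7: holds
  j=8: holds
  j=9: fails
Holds on [4,8], so largest k = 4.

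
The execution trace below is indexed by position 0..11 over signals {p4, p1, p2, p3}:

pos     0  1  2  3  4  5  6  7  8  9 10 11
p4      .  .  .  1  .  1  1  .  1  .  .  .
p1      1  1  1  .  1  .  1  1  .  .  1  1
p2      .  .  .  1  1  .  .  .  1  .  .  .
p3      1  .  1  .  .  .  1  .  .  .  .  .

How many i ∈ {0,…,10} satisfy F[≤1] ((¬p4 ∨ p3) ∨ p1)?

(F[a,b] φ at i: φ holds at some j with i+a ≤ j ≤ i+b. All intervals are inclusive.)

Evaluate at each i in [0,10]:
  i=0: ✓ (witness j=0)
  i=1: ✓ (witness j=1)
  i=2: ✓ (witness j=2)
  i=3: ✓ (witness j=4)
  i=4: ✓ (witness j=4)
  i=5: ✓ (witness j=6)
  i=6: ✓ (witness j=6)
  i=7: ✓ (witness j=7)
  i=8: ✓ (witness j=9)
  i=9: ✓ (witness j=9)
  i=10: ✓ (witness j=10)
Positions where it holds: {0, 1, 2, 3, 4, 5, 6, 7, 8, 9, 10} → 11.

11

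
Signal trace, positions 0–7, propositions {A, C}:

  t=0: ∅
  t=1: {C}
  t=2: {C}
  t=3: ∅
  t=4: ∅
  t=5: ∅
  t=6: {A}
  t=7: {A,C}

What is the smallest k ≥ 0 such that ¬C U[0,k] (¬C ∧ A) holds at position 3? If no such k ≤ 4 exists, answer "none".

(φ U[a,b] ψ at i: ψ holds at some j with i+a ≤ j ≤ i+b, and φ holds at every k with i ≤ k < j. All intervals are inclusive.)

Need earliest j ≥ 3 with (¬C ∧ A), and ¬C at every k in [3,j-1].
  j=3: rhs fails.
  j=4: rhs fails.
  j=5: rhs fails.
  j=6: rhs holds; lhs holds on [3,5]. k = 3.

3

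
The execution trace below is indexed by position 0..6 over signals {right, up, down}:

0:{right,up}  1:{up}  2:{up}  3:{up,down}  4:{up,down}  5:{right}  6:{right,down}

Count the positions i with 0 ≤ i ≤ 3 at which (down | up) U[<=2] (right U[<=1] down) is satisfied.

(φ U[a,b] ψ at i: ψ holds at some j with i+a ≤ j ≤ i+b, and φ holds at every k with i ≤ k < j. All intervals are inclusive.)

3

Evaluate at each i in [0,3]:
  i=0: ✗ (no rhs in [0,2])
  i=1: ✓ (rhs at j=3; lhs holds on [1,2])
  i=2: ✓ (rhs at j=3; lhs holds on [2,2])
  i=3: ✓ (rhs at j=3)
Positions where it holds: {1, 2, 3} → 3.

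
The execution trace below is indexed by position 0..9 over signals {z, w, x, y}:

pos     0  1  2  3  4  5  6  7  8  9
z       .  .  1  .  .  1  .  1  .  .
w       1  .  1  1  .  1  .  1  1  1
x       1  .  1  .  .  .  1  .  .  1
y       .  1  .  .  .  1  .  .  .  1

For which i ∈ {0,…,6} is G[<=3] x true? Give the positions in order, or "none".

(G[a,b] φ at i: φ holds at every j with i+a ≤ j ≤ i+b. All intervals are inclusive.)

Evaluate at each i in [0,6]:
  i=0: ✗ (fails at j=1)
  i=1: ✗ (fails at j=1)
  i=2: ✗ (fails at j=3)
  i=3: ✗ (fails at j=3)
  i=4: ✗ (fails at j=4)
  i=5: ✗ (fails at j=5)
  i=6: ✗ (fails at j=7)

none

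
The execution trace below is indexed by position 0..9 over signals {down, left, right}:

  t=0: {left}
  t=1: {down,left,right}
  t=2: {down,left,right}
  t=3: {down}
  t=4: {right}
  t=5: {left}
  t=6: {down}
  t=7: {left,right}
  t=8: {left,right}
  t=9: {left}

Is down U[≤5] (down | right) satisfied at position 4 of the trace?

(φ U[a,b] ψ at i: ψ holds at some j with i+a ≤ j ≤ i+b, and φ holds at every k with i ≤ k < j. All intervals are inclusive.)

Need some j in [4,9] with (down | right), and down at every k in [4,j-1].
  j=4: (down | right) holds; no prefix to check → satisfied.

True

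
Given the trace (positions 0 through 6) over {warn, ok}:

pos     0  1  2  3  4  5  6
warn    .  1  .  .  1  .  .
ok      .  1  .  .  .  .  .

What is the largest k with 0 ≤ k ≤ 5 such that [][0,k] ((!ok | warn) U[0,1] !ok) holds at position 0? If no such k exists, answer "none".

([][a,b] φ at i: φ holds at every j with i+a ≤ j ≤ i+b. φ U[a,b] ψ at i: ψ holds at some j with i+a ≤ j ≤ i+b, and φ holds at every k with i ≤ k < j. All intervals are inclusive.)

5

((!ok | warn) U[0,1] !ok) must hold from j=0 onward; find where it first fails.
  j=0: holds
  j=1: holds
  j=2: holds
  j=3: holds
  j=4: holds
  j=5: holds
Holds through j=5; largest k = 5.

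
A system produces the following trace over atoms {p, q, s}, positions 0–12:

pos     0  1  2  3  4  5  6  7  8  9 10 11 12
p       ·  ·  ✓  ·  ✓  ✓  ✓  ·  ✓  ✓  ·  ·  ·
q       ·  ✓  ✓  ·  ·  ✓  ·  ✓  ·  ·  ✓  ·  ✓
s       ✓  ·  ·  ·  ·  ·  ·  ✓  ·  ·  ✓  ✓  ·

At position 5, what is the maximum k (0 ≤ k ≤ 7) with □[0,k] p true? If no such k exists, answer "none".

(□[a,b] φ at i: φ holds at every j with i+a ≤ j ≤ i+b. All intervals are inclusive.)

1

p must hold from j=5 onward; find where it first fails.
  j=5: holds
  j=6: holds
  j=7: fails
Holds on [5,6], so largest k = 1.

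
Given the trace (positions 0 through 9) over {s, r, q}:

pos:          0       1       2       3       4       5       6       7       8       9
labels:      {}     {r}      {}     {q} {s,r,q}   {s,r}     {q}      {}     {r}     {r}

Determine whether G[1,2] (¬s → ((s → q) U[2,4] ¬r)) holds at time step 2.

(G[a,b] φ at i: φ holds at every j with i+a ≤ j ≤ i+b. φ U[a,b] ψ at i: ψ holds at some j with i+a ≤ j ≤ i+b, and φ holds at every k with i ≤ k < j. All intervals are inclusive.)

Check (¬s → ((s → q) U[2,4] ¬r)) at every j in [3,4]:
  j=3: antecedent true; consequent fails → ✗
  j=4: antecedent false → ✓
Fails at j=3 → formula fails.

No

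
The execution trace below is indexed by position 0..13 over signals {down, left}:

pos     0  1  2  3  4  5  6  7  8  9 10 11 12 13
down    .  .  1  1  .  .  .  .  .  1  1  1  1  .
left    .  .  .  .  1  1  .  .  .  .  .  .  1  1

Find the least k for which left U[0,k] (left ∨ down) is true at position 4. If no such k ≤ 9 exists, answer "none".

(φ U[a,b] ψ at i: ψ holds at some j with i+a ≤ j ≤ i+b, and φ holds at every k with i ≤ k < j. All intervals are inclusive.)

Need earliest j ≥ 4 with (left ∨ down), and left at every k in [4,j-1].
  j=4: rhs holds (empty prefix). k = 0.

0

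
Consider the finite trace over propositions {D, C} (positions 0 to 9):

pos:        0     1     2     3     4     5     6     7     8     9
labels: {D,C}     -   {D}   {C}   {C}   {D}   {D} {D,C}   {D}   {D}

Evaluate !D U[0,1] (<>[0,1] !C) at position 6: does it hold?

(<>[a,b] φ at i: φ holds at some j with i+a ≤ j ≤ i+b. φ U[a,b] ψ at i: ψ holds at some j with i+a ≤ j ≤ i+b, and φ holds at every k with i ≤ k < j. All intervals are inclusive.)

Need some j in [6,7] with <>[0,1] !C, and !D at every k in [6,j-1].
  j=6: <>[0,1] !C holds; no prefix to check → satisfied.

Yes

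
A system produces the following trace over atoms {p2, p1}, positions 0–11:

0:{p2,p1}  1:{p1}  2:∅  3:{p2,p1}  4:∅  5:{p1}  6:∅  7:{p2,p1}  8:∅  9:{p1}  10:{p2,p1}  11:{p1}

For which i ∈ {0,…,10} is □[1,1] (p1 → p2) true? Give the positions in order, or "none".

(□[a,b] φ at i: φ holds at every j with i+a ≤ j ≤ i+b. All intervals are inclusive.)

Evaluate at each i in [0,10]:
  i=0: ✗ (fails at j=1)
  i=1: ✓ (all of [2,2])
  i=2: ✓ (all of [3,3])
  i=3: ✓ (all of [4,4])
  i=4: ✗ (fails at j=5)
  i=5: ✓ (all of [6,6])
  i=6: ✓ (all of [7,7])
  i=7: ✓ (all of [8,8])
  i=8: ✗ (fails at j=9)
  i=9: ✓ (all of [10,10])
  i=10: ✗ (fails at j=11)

1, 2, 3, 5, 6, 7, 9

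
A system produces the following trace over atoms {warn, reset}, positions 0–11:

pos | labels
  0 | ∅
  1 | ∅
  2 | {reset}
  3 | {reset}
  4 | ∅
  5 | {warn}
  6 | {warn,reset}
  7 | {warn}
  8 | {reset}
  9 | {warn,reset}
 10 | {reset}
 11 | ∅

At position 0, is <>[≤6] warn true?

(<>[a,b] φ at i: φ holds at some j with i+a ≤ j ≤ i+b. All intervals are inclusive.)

Check warn at each j in [0,6]:
  j=0: false
  j=1: false
  j=2: false
  j=3: false
  j=4: false
  j=5: true
  j=6: true
Found at j=5 → formula holds.

Yes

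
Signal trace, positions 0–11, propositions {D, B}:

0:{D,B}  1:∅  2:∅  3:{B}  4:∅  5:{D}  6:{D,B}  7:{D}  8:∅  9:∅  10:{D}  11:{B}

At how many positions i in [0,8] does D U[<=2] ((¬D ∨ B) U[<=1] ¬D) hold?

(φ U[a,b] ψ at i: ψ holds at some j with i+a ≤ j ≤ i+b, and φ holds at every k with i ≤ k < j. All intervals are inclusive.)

8

Evaluate at each i in [0,8]:
  i=0: ✓ (rhs at j=0)
  i=1: ✓ (rhs at j=1)
  i=2: ✓ (rhs at j=2)
  i=3: ✓ (rhs at j=3)
  i=4: ✓ (rhs at j=4)
  i=5: ✗ (no rhs in [5,7])
  i=6: ✓ (rhs at j=8; lhs holds on [6,7])
  i=7: ✓ (rhs at j=8; lhs holds on [7,7])
  i=8: ✓ (rhs at j=8)
Positions where it holds: {0, 1, 2, 3, 4, 6, 7, 8} → 8.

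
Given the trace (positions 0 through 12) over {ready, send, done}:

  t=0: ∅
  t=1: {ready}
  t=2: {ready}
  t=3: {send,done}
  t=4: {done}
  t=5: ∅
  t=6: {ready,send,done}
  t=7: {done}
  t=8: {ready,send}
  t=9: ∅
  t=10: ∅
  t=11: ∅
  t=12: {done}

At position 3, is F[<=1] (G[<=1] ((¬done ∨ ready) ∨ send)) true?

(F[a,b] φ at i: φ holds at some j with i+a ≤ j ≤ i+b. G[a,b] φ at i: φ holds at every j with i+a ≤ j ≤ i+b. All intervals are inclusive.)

Check G[<=1] ((¬done ∨ ready) ∨ send) at each j in [3,4]:
  j=3: fails at 4
  j=4: fails at 4
No position in the window satisfies it → formula fails.

No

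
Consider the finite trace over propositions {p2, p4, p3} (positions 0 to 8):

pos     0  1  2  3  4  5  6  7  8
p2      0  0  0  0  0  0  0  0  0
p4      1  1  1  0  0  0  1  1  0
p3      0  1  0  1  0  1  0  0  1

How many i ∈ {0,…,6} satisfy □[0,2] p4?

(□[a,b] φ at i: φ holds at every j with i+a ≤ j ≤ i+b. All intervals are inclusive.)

Evaluate at each i in [0,6]:
  i=0: ✓ (all of [0,2])
  i=1: ✗ (fails at j=3)
  i=2: ✗ (fails at j=3)
  i=3: ✗ (fails at j=3)
  i=4: ✗ (fails at j=4)
  i=5: ✗ (fails at j=5)
  i=6: ✗ (fails at j=8)
Positions where it holds: {0} → 1.

1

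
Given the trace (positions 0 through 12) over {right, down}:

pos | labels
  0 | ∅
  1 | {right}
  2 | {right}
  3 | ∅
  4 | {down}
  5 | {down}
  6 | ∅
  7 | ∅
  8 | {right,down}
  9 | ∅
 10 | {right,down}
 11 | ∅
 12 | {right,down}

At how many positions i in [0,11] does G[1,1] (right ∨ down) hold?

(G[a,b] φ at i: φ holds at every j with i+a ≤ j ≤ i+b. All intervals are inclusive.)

7

Evaluate at each i in [0,11]:
  i=0: ✓ (all of [1,1])
  i=1: ✓ (all of [2,2])
  i=2: ✗ (fails at j=3)
  i=3: ✓ (all of [4,4])
  i=4: ✓ (all of [5,5])
  i=5: ✗ (fails at j=6)
  i=6: ✗ (fails at j=7)
  i=7: ✓ (all of [8,8])
  i=8: ✗ (fails at j=9)
  i=9: ✓ (all of [10,10])
  i=10: ✗ (fails at j=11)
  i=11: ✓ (all of [12,12])
Positions where it holds: {0, 1, 3, 4, 7, 9, 11} → 7.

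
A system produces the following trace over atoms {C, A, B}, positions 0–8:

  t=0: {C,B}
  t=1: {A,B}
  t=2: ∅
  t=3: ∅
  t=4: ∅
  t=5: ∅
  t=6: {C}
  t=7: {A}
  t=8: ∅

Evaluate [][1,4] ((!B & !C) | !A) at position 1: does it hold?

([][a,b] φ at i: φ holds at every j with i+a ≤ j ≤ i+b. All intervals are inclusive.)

Check ((!B & !C) | !A) at every j in [2,5]:
  j=2: true
  j=3: true
  j=4: true
  j=5: true
All positions satisfy it → formula holds.

Yes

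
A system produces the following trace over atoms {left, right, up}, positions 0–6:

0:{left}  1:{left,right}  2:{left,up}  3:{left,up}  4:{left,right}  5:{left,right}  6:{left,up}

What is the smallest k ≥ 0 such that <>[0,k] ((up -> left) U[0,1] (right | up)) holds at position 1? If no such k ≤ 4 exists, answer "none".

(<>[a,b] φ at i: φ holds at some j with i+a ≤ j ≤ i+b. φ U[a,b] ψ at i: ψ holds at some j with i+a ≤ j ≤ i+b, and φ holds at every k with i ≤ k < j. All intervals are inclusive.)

Scan j = 1,2,… for ((up -> left) U[0,1] (right | up)):
  j=1: holds
First hit at j=1, so smallest k = 1-1 = 0.

0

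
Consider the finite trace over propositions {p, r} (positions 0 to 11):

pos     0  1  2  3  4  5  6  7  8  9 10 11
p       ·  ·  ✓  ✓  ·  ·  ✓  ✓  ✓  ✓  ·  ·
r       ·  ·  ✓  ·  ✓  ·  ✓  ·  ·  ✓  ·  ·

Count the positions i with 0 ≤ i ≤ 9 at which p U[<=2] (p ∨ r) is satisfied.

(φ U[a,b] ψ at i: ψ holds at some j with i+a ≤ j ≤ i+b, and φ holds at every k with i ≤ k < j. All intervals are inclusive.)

Evaluate at each i in [0,9]:
  i=0: ✗ (lhs fails at k=0 before rhs at j=2)
  i=1: ✗ (lhs fails at k=1 before rhs at j=2)
  i=2: ✓ (rhs at j=2)
  i=3: ✓ (rhs at j=3)
  i=4: ✓ (rhs at j=4)
  i=5: ✗ (lhs fails at k=5 before rhs at j=6)
  i=6: ✓ (rhs at j=6)
  i=7: ✓ (rhs at j=7)
  i=8: ✓ (rhs at j=8)
  i=9: ✓ (rhs at j=9)
Positions where it holds: {2, 3, 4, 6, 7, 8, 9} → 7.

7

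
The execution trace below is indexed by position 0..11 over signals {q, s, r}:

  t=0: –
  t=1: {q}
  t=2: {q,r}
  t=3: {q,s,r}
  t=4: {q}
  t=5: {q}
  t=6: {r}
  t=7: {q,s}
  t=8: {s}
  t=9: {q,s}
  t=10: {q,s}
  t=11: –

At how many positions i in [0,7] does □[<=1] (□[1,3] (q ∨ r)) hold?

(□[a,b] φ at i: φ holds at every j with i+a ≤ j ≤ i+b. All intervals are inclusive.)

4

Evaluate at each i in [0,7]:
  i=0: ✓ (all of [0,1])
  i=1: ✓ (all of [1,2])
  i=2: ✓ (all of [2,3])
  i=3: ✓ (all of [3,4])
  i=4: ✗ (fails at j=5)
  i=5: ✗ (fails at j=5)
  i=6: ✗ (fails at j=6)
  i=7: ✗ (fails at j=7)
Positions where it holds: {0, 1, 2, 3} → 4.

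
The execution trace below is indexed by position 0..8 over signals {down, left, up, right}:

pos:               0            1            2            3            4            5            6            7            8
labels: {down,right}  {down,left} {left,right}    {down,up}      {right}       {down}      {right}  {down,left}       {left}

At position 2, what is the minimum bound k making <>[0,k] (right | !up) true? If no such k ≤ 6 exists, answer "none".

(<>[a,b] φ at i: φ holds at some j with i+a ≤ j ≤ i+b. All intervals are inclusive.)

0

Scan j = 2,3,… for (right | !up):
  j=2: holds
First hit at j=2, so smallest k = 2-2 = 0.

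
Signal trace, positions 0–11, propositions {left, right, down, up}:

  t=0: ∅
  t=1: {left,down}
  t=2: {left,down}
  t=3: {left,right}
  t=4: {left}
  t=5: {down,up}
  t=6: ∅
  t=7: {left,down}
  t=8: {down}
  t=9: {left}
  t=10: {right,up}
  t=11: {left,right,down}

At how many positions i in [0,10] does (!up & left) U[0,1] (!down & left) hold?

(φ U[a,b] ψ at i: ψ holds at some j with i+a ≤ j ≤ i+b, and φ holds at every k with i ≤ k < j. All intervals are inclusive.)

Evaluate at each i in [0,10]:
  i=0: ✗ (no rhs in [0,1])
  i=1: ✗ (no rhs in [1,2])
  i=2: ✓ (rhs at j=3; lhs holds on [2,2])
  i=3: ✓ (rhs at j=3)
  i=4: ✓ (rhs at j=4)
  i=5: ✗ (no rhs in [5,6])
  i=6: ✗ (no rhs in [6,7])
  i=7: ✗ (no rhs in [7,8])
  i=8: ✗ (lhs fails at k=8 before rhs at j=9)
  i=9: ✓ (rhs at j=9)
  i=10: ✗ (no rhs in [10,11])
Positions where it holds: {2, 3, 4, 9} → 4.

4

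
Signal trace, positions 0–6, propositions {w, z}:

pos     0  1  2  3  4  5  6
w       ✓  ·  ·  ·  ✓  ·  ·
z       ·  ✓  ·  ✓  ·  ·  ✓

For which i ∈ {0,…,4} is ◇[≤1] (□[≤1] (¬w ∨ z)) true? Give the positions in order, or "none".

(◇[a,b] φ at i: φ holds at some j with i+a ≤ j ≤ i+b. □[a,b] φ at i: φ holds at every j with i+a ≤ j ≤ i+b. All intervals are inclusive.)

0, 1, 2, 4

Evaluate at each i in [0,4]:
  i=0: ✓ (witness j=1)
  i=1: ✓ (witness j=1)
  i=2: ✓ (witness j=2)
  i=3: ✗ (none in [3,4])
  i=4: ✓ (witness j=5)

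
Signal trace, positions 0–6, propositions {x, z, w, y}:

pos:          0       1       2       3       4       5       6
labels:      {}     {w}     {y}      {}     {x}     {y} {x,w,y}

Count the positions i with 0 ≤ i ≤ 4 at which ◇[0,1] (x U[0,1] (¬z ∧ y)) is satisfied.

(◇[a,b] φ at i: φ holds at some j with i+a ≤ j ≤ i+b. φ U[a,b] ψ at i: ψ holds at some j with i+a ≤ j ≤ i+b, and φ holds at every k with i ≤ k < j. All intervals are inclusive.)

Evaluate at each i in [0,4]:
  i=0: ✗ (none in [0,1])
  i=1: ✓ (witness j=2)
  i=2: ✓ (witness j=2)
  i=3: ✓ (witness j=4)
  i=4: ✓ (witness j=4)
Positions where it holds: {1, 2, 3, 4} → 4.

4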